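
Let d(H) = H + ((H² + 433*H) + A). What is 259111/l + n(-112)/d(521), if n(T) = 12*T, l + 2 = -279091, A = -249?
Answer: -64616277979/69397311729 ≈ -0.93111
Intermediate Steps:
l = -279093 (l = -2 - 279091 = -279093)
d(H) = -249 + H² + 434*H (d(H) = H + ((H² + 433*H) - 249) = H + (-249 + H² + 433*H) = -249 + H² + 434*H)
259111/l + n(-112)/d(521) = 259111/(-279093) + (12*(-112))/(-249 + 521² + 434*521) = 259111*(-1/279093) - 1344/(-249 + 271441 + 226114) = -259111/279093 - 1344/497306 = -259111/279093 - 1344*1/497306 = -259111/279093 - 672/248653 = -64616277979/69397311729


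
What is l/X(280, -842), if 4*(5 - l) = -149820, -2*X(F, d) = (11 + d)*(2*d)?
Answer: -18730/349851 ≈ -0.053537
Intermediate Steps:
X(F, d) = -d*(11 + d) (X(F, d) = -(11 + d)*2*d/2 = -d*(11 + d))
l = 37460 (l = 5 - 1/4*(-149820) = 5 + 37455 = 37460)
l/X(280, -842) = 37460/((-1*(-842)*(11 - 842))) = 37460/((-1*(-842)*(-831))) = 37460/(-699702) = 37460*(-1/699702) = -18730/349851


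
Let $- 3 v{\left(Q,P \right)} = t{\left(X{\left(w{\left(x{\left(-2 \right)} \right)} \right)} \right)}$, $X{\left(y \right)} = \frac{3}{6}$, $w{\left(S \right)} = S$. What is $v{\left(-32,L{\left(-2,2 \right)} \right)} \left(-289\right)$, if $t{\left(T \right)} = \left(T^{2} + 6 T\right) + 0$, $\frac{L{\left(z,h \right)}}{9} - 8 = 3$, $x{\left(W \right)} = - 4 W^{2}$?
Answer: $\frac{3757}{12} \approx 313.08$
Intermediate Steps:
$L{\left(z,h \right)} = 99$ ($L{\left(z,h \right)} = 72 + 9 \cdot 3 = 72 + 27 = 99$)
$X{\left(y \right)} = \frac{1}{2}$ ($X{\left(y \right)} = 3 \cdot \frac{1}{6} = \frac{1}{2}$)
$t{\left(T \right)} = T^{2} + 6 T$
$v{\left(Q,P \right)} = - \frac{13}{12}$ ($v{\left(Q,P \right)} = - \frac{\frac{1}{2} \left(6 + \frac{1}{2}\right)}{3} = - \frac{\frac{1}{2} \cdot \frac{13}{2}}{3} = \left(- \frac{1}{3}\right) \frac{13}{4} = - \frac{13}{12}$)
$v{\left(-32,L{\left(-2,2 \right)} \right)} \left(-289\right) = \left(- \frac{13}{12}\right) \left(-289\right) = \frac{3757}{12}$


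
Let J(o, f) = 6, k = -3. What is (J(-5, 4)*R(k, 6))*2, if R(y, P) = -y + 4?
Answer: 84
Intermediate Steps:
R(y, P) = 4 - y
(J(-5, 4)*R(k, 6))*2 = (6*(4 - 1*(-3)))*2 = (6*(4 + 3))*2 = (6*7)*2 = 42*2 = 84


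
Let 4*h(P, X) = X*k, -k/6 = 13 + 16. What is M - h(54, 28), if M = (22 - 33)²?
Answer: 1339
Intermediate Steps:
k = -174 (k = -6*(13 + 16) = -6*29 = -174)
h(P, X) = -87*X/2 (h(P, X) = (X*(-174))/4 = (-174*X)/4 = -87*X/2)
M = 121 (M = (-11)² = 121)
M - h(54, 28) = 121 - (-87)*28/2 = 121 - 1*(-1218) = 121 + 1218 = 1339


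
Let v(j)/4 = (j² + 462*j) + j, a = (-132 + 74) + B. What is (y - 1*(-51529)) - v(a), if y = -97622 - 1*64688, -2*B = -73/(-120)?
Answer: -236148289/14400 ≈ -16399.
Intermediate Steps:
B = -73/240 (B = -(-73)/(2*(-120)) = -(-73)*(-1)/(2*120) = -½*73/120 = -73/240 ≈ -0.30417)
a = -13993/240 (a = (-132 + 74) - 73/240 = -58 - 73/240 = -13993/240 ≈ -58.304)
y = -162310 (y = -97622 - 64688 = -162310)
v(j) = 4*j² + 1852*j (v(j) = 4*((j² + 462*j) + j) = 4*(j² + 463*j) = 4*j² + 1852*j)
(y - 1*(-51529)) - v(a) = (-162310 - 1*(-51529)) - 4*(-13993)*(463 - 13993/240)/240 = (-162310 + 51529) - 4*(-13993)*97127/(240*240) = -110781 - 1*(-1359098111/14400) = -110781 + 1359098111/14400 = -236148289/14400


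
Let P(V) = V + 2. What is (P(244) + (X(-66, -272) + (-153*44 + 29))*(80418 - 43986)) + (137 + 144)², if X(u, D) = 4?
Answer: -243978761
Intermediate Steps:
P(V) = 2 + V
(P(244) + (X(-66, -272) + (-153*44 + 29))*(80418 - 43986)) + (137 + 144)² = ((2 + 244) + (4 + (-153*44 + 29))*(80418 - 43986)) + (137 + 144)² = (246 + (4 + (-6732 + 29))*36432) + 281² = (246 + (4 - 6703)*36432) + 78961 = (246 - 6699*36432) + 78961 = (246 - 244057968) + 78961 = -244057722 + 78961 = -243978761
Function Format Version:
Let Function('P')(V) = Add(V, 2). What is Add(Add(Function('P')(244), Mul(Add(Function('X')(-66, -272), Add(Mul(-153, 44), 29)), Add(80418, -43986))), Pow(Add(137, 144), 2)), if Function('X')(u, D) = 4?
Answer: -243978761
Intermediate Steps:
Function('P')(V) = Add(2, V)
Add(Add(Function('P')(244), Mul(Add(Function('X')(-66, -272), Add(Mul(-153, 44), 29)), Add(80418, -43986))), Pow(Add(137, 144), 2)) = Add(Add(Add(2, 244), Mul(Add(4, Add(Mul(-153, 44), 29)), Add(80418, -43986))), Pow(Add(137, 144), 2)) = Add(Add(246, Mul(Add(4, Add(-6732, 29)), 36432)), Pow(281, 2)) = Add(Add(246, Mul(Add(4, -6703), 36432)), 78961) = Add(Add(246, Mul(-6699, 36432)), 78961) = Add(Add(246, -244057968), 78961) = Add(-244057722, 78961) = -243978761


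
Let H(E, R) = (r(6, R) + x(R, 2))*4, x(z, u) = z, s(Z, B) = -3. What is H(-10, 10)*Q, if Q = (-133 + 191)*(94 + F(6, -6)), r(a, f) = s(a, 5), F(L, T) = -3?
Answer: 147784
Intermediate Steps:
r(a, f) = -3
Q = 5278 (Q = (-133 + 191)*(94 - 3) = 58*91 = 5278)
H(E, R) = -12 + 4*R (H(E, R) = (-3 + R)*4 = -12 + 4*R)
H(-10, 10)*Q = (-12 + 4*10)*5278 = (-12 + 40)*5278 = 28*5278 = 147784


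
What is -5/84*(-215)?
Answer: 1075/84 ≈ 12.798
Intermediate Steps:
-5/84*(-215) = 1075/84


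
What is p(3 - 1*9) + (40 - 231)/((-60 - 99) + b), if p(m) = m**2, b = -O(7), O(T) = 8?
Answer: 6203/167 ≈ 37.144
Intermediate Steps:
b = -8 (b = -1*8 = -8)
p(3 - 1*9) + (40 - 231)/((-60 - 99) + b) = (3 - 1*9)**2 + (40 - 231)/((-60 - 99) - 8) = (3 - 9)**2 - 191/(-159 - 8) = (-6)**2 - 191/(-167) = 36 - 191*(-1/167) = 36 + 191/167 = 6203/167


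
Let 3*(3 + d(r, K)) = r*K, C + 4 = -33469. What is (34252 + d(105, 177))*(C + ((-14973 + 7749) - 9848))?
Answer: -2044241980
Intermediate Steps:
C = -33473 (C = -4 - 33469 = -33473)
d(r, K) = -3 + K*r/3 (d(r, K) = -3 + (r*K)/3 = -3 + (K*r)/3 = -3 + K*r/3)
(34252 + d(105, 177))*(C + ((-14973 + 7749) - 9848)) = (34252 + (-3 + (1/3)*177*105))*(-33473 + ((-14973 + 7749) - 9848)) = (34252 + (-3 + 6195))*(-33473 + (-7224 - 9848)) = (34252 + 6192)*(-33473 - 17072) = 40444*(-50545) = -2044241980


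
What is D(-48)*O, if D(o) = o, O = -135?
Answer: 6480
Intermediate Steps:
D(-48)*O = -48*(-135) = 6480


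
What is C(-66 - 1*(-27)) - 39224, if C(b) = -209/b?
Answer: -1529527/39 ≈ -39219.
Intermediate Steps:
C(-66 - 1*(-27)) - 39224 = -209/(-66 - 1*(-27)) - 39224 = -209/(-66 + 27) - 39224 = -209/(-39) - 39224 = -209*(-1/39) - 39224 = 209/39 - 39224 = -1529527/39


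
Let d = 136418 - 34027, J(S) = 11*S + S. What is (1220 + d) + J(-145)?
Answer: 101871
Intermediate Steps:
J(S) = 12*S
d = 102391
(1220 + d) + J(-145) = (1220 + 102391) + 12*(-145) = 103611 - 1740 = 101871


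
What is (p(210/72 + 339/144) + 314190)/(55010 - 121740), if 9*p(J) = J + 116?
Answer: -135735901/28827360 ≈ -4.7086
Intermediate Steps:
p(J) = 116/9 + J/9 (p(J) = (J + 116)/9 = (116 + J)/9 = 116/9 + J/9)
(p(210/72 + 339/144) + 314190)/(55010 - 121740) = ((116/9 + (210/72 + 339/144)/9) + 314190)/(55010 - 121740) = ((116/9 + (210*(1/72) + 339*(1/144))/9) + 314190)/(-66730) = ((116/9 + (35/12 + 113/48)/9) + 314190)*(-1/66730) = ((116/9 + (1/9)*(253/48)) + 314190)*(-1/66730) = ((116/9 + 253/432) + 314190)*(-1/66730) = (5821/432 + 314190)*(-1/66730) = (135735901/432)*(-1/66730) = -135735901/28827360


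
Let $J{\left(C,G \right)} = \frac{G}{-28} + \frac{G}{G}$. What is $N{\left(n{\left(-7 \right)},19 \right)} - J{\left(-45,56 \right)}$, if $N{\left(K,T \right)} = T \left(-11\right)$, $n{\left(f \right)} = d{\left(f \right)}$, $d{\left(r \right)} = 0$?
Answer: $-208$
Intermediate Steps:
$n{\left(f \right)} = 0$
$N{\left(K,T \right)} = - 11 T$
$J{\left(C,G \right)} = 1 - \frac{G}{28}$ ($J{\left(C,G \right)} = G \left(- \frac{1}{28}\right) + 1 = - \frac{G}{28} + 1 = 1 - \frac{G}{28}$)
$N{\left(n{\left(-7 \right)},19 \right)} - J{\left(-45,56 \right)} = \left(-11\right) 19 - \left(1 - 2\right) = -209 - \left(1 - 2\right) = -209 - -1 = -209 + 1 = -208$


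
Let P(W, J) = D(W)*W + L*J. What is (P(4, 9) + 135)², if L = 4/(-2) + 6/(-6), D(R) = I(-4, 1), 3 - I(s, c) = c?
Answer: 13456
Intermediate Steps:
I(s, c) = 3 - c
D(R) = 2 (D(R) = 3 - 1*1 = 3 - 1 = 2)
L = -3 (L = 4*(-½) + 6*(-⅙) = -2 - 1 = -3)
P(W, J) = -3*J + 2*W (P(W, J) = 2*W - 3*J = -3*J + 2*W)
(P(4, 9) + 135)² = ((-3*9 + 2*4) + 135)² = ((-27 + 8) + 135)² = (-19 + 135)² = 116² = 13456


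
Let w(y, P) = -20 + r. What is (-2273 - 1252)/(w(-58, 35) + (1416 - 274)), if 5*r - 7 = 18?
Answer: -3525/1127 ≈ -3.1278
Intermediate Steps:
r = 5 (r = 7/5 + (⅕)*18 = 7/5 + 18/5 = 5)
w(y, P) = -15 (w(y, P) = -20 + 5 = -15)
(-2273 - 1252)/(w(-58, 35) + (1416 - 274)) = (-2273 - 1252)/(-15 + (1416 - 274)) = -3525/(-15 + 1142) = -3525/1127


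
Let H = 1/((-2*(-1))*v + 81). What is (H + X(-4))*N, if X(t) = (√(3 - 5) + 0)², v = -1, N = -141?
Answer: 22137/79 ≈ 280.22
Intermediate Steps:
X(t) = -2 (X(t) = (√(-2) + 0)² = (I*√2 + 0)² = (I*√2)² = -2)
H = 1/79 (H = 1/(-2*(-1)*(-1) + 81) = 1/(2*(-1) + 81) = 1/(-2 + 81) = 1/79 ≈ 0.012658)
(H + X(-4))*N = (1/79 - 2)*(-141) = -157/79*(-141) = 22137/79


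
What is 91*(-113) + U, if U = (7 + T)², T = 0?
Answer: -10234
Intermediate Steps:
U = 49 (U = (7 + 0)² = 7² = 49)
91*(-113) + U = 91*(-113) + 49 = -10283 + 49 = -10234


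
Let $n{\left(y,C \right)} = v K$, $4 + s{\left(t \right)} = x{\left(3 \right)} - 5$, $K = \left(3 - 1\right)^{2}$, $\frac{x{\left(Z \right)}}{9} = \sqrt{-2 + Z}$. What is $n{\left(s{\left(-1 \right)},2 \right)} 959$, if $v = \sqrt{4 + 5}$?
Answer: $11508$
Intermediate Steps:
$x{\left(Z \right)} = 9 \sqrt{-2 + Z}$
$K = 4$ ($K = 2^{2} = 4$)
$v = 3$ ($v = \sqrt{9} = 3$)
$s{\left(t \right)} = 0$ ($s{\left(t \right)} = -4 - \left(5 - 9 \sqrt{-2 + 3}\right) = -4 - \left(5 - 9 \sqrt{1}\right) = -4 + \left(9 \cdot 1 - 5\right) = -4 + \left(9 - 5\right) = -4 + 4 = 0$)
$n{\left(y,C \right)} = 12$ ($n{\left(y,C \right)} = 3 \cdot 4 = 12$)
$n{\left(s{\left(-1 \right)},2 \right)} 959 = 12 \cdot 959 = 11508$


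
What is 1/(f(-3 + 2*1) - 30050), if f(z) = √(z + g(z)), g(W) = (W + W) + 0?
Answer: -30050/903002503 - I*√3/903002503 ≈ -3.3278e-5 - 1.9181e-9*I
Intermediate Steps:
g(W) = 2*W (g(W) = 2*W + 0 = 2*W)
f(z) = √3*√z (f(z) = √(z + 2*z) = √(3*z) = √3*√z)
1/(f(-3 + 2*1) - 30050) = 1/(√3*√(-3 + 2*1) - 30050) = 1/(√3*√(-3 + 2) - 30050) = 1/(√3*√(-1) - 30050) = 1/(√3*I - 30050) = 1/(I*√3 - 30050) = 1/(-30050 + I*√3)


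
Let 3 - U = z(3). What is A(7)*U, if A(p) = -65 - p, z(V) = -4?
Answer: -504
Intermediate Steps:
U = 7 (U = 3 - 1*(-4) = 3 + 4 = 7)
A(7)*U = (-65 - 1*7)*7 = (-65 - 7)*7 = -72*7 = -504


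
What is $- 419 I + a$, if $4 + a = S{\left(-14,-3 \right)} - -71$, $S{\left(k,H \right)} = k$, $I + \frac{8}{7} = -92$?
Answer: $\frac{273559}{7} \approx 39080.0$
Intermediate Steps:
$I = - \frac{652}{7}$ ($I = - \frac{8}{7} - 92 = - \frac{652}{7} \approx -93.143$)
$a = 53$ ($a = -4 - -57 = -4 + \left(-14 + 71\right) = -4 + 57 = 53$)
$- 419 I + a = \left(-419\right) \left(- \frac{652}{7}\right) + 53 = \frac{273188}{7} + 53 = \frac{273559}{7}$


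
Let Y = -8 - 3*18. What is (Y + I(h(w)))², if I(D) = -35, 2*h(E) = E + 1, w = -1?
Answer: 9409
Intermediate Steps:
h(E) = ½ + E/2 (h(E) = (E + 1)/2 = (1 + E)/2 = ½ + E/2)
Y = -62 (Y = -8 - 54 = -62)
(Y + I(h(w)))² = (-62 - 35)² = (-97)² = 9409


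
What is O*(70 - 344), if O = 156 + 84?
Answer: -65760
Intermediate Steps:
O = 240
O*(70 - 344) = 240*(70 - 344) = 240*(-274) = -65760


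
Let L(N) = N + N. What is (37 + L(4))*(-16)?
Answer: -720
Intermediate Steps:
L(N) = 2*N
(37 + L(4))*(-16) = (37 + 2*4)*(-16) = (37 + 8)*(-16) = 45*(-16) = -720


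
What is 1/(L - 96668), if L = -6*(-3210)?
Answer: -1/77408 ≈ -1.2919e-5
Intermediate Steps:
L = 19260
1/(L - 96668) = 1/(19260 - 96668) = 1/(-77408) = -1/77408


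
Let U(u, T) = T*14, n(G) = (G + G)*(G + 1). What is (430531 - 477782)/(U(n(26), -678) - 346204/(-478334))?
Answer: 11300879917/2270000062 ≈ 4.9784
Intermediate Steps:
n(G) = 2*G*(1 + G) (n(G) = (2*G)*(1 + G) = 2*G*(1 + G))
U(u, T) = 14*T
(430531 - 477782)/(U(n(26), -678) - 346204/(-478334)) = (430531 - 477782)/(14*(-678) - 346204/(-478334)) = -47251/(-9492 - 346204*(-1/478334)) = -47251/(-9492 + 173102/239167) = -47251/(-2270000062/239167) = -47251*(-239167/2270000062) = 11300879917/2270000062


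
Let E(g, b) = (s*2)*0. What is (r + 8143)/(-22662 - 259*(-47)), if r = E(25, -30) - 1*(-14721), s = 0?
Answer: -22864/10489 ≈ -2.1798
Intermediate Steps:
E(g, b) = 0 (E(g, b) = (0*2)*0 = 0*0 = 0)
r = 14721 (r = 0 - 1*(-14721) = 0 + 14721 = 14721)
(r + 8143)/(-22662 - 259*(-47)) = (14721 + 8143)/(-22662 - 259*(-47)) = 22864/(-22662 + 12173) = 22864/(-10489) = 22864*(-1/10489) = -22864/10489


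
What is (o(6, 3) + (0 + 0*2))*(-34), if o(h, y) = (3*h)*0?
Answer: 0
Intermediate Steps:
o(h, y) = 0
(o(6, 3) + (0 + 0*2))*(-34) = (0 + (0 + 0*2))*(-34) = (0 + (0 + 0))*(-34) = (0 + 0)*(-34) = 0*(-34) = 0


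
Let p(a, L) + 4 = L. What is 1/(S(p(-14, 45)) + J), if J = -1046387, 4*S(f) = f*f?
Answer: -4/4183867 ≈ -9.5605e-7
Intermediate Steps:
p(a, L) = -4 + L
S(f) = f²/4 (S(f) = (f*f)/4 = f²/4)
1/(S(p(-14, 45)) + J) = 1/((-4 + 45)²/4 - 1046387) = 1/((¼)*41² - 1046387) = 1/((¼)*1681 - 1046387) = 1/(1681/4 - 1046387) = 1/(-4183867/4) = -4/4183867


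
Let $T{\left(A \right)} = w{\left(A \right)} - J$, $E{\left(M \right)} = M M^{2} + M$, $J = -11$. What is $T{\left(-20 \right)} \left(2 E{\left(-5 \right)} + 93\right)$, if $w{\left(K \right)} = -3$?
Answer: $-1336$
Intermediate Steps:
$E{\left(M \right)} = M + M^{3}$ ($E{\left(M \right)} = M^{3} + M = M + M^{3}$)
$T{\left(A \right)} = 8$ ($T{\left(A \right)} = -3 - -11 = -3 + 11 = 8$)
$T{\left(-20 \right)} \left(2 E{\left(-5 \right)} + 93\right) = 8 \left(2 \left(-5 + \left(-5\right)^{3}\right) + 93\right) = 8 \left(2 \left(-5 - 125\right) + 93\right) = 8 \left(2 \left(-130\right) + 93\right) = 8 \left(-260 + 93\right) = 8 \left(-167\right) = -1336$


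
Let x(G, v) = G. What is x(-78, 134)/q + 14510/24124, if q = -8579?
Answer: 63181481/103479898 ≈ 0.61057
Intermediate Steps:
x(-78, 134)/q + 14510/24124 = -78/(-8579) + 14510/24124 = -78*(-1/8579) + 14510*(1/24124) = 78/8579 + 7255/12062 = 63181481/103479898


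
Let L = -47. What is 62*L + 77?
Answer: -2837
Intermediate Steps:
62*L + 77 = 62*(-47) + 77 = -2914 + 77 = -2837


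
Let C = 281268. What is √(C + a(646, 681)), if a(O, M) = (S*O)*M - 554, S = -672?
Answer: 7*I*√6027542 ≈ 17186.0*I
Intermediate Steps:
a(O, M) = -554 - 672*M*O (a(O, M) = (-672*O)*M - 554 = -672*M*O - 554 = -554 - 672*M*O)
√(C + a(646, 681)) = √(281268 + (-554 - 672*681*646)) = √(281268 + (-554 - 295630272)) = √(281268 - 295630826) = √(-295349558) = 7*I*√6027542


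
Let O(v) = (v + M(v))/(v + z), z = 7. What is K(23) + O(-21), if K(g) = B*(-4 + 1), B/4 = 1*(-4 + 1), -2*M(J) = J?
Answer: 147/4 ≈ 36.750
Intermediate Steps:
M(J) = -J/2
B = -12 (B = 4*(1*(-4 + 1)) = 4*(1*(-3)) = 4*(-3) = -12)
O(v) = v/(2*(7 + v)) (O(v) = (v - v/2)/(v + 7) = (v/2)/(7 + v) = v/(2*(7 + v)))
K(g) = 36 (K(g) = -12*(-4 + 1) = -12*(-3) = 36)
K(23) + O(-21) = 36 + (½)*(-21)/(7 - 21) = 36 + (½)*(-21)/(-14) = 36 + (½)*(-21)*(-1/14) = 36 + ¾ = 147/4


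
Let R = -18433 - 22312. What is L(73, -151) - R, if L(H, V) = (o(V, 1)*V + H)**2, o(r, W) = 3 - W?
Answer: 93186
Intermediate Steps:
R = -40745
L(H, V) = (H + 2*V)**2 (L(H, V) = ((3 - 1*1)*V + H)**2 = ((3 - 1)*V + H)**2 = (2*V + H)**2 = (H + 2*V)**2)
L(73, -151) - R = (73 + 2*(-151))**2 - 1*(-40745) = (73 - 302)**2 + 40745 = (-229)**2 + 40745 = 52441 + 40745 = 93186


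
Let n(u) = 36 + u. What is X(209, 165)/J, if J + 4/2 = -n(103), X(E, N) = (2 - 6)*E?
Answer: 836/141 ≈ 5.9291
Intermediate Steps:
X(E, N) = -4*E
J = -141 (J = -2 - (36 + 103) = -2 - 1*139 = -2 - 139 = -141)
X(209, 165)/J = -4*209/(-141) = -836*(-1/141) = 836/141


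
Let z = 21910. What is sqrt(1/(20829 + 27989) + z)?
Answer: 3*sqrt(5801761003962)/48818 ≈ 148.02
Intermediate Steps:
sqrt(1/(20829 + 27989) + z) = sqrt(1/(20829 + 27989) + 21910) = sqrt(1/48818 + 21910) = sqrt(1069602381/48818) = 3*sqrt(5801761003962)/48818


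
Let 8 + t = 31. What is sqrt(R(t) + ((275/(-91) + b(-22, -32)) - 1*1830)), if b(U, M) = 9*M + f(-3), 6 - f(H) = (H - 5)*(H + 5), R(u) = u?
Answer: I*sqrt(17191538)/91 ≈ 45.563*I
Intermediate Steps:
t = 23 (t = -8 + 31 = 23)
f(H) = 6 - (-5 + H)*(5 + H) (f(H) = 6 - (H - 5)*(H + 5) = 6 - (-5 + H)*(5 + H))
b(U, M) = 22 + 9*M (b(U, M) = 9*M + (31 - 1*(-3)**2) = 9*M + (31 - 1*9) = 9*M + (31 - 9) = 9*M + 22 = 22 + 9*M)
sqrt(R(t) + ((275/(-91) + b(-22, -32)) - 1*1830)) = sqrt(23 + ((275/(-91) + (22 + 9*(-32))) - 1*1830)) = sqrt(23 + ((275*(-1/91) + (22 - 288)) - 1830)) = sqrt(23 + ((-275/91 - 266) - 1830)) = sqrt(23 + (-24481/91 - 1830)) = sqrt(23 - 191011/91) = sqrt(-188918/91) = I*sqrt(17191538)/91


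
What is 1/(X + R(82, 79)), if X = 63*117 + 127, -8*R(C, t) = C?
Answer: 4/29951 ≈ 0.00013355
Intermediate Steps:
R(C, t) = -C/8
X = 7498 (X = 7371 + 127 = 7498)
1/(X + R(82, 79)) = 1/(7498 - ⅛*82) = 1/(7498 - 41/4) = 1/(29951/4) = 4/29951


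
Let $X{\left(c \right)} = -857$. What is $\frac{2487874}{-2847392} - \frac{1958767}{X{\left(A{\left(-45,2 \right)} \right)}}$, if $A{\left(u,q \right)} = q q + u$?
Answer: $\frac{2787622688823}{1220107472} \approx 2284.7$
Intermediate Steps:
$A{\left(u,q \right)} = u + q^{2}$ ($A{\left(u,q \right)} = q^{2} + u = u + q^{2}$)
$\frac{2487874}{-2847392} - \frac{1958767}{X{\left(A{\left(-45,2 \right)} \right)}} = \frac{2487874}{-2847392} - \frac{1958767}{-857} = 2487874 \left(- \frac{1}{2847392}\right) - - \frac{1958767}{857} = - \frac{1243937}{1423696} + \frac{1958767}{857} = \frac{2787622688823}{1220107472}$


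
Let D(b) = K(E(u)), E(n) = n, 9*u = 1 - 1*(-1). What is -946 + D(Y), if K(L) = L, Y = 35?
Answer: -8512/9 ≈ -945.78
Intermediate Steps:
u = 2/9 (u = (1 - 1*(-1))/9 = (1 + 1)/9 = (⅑)*2 = 2/9 ≈ 0.22222)
D(b) = 2/9
-946 + D(Y) = -946 + 2/9 = -8512/9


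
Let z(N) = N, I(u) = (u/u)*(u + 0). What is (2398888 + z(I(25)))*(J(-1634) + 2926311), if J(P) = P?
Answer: 7016045676101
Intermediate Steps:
I(u) = u (I(u) = 1*u = u)
(2398888 + z(I(25)))*(J(-1634) + 2926311) = (2398888 + 25)*(-1634 + 2926311) = 2398913*2924677 = 7016045676101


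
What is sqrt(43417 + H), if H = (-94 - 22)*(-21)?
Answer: sqrt(45853) ≈ 214.13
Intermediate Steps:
H = 2436 (H = -116*(-21) = 2436)
sqrt(43417 + H) = sqrt(43417 + 2436) = sqrt(45853)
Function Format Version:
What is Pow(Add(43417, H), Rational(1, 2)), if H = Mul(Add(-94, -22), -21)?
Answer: Pow(45853, Rational(1, 2)) ≈ 214.13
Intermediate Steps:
H = 2436 (H = Mul(-116, -21) = 2436)
Pow(Add(43417, H), Rational(1, 2)) = Pow(Add(43417, 2436), Rational(1, 2)) = Pow(45853, Rational(1, 2))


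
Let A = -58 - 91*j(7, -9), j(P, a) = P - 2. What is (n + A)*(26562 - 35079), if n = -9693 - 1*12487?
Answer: 193276281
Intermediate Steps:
j(P, a) = -2 + P
n = -22180 (n = -9693 - 12487 = -22180)
A = -513 (A = -58 - 91*(-2 + 7) = -58 - 91*5 = -58 - 455 = -513)
(n + A)*(26562 - 35079) = (-22180 - 513)*(26562 - 35079) = -22693*(-8517) = 193276281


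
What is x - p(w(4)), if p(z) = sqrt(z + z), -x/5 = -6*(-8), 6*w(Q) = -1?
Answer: -240 - I*sqrt(3)/3 ≈ -240.0 - 0.57735*I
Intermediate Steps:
w(Q) = -1/6 (w(Q) = (1/6)*(-1) = -1/6)
x = -240 (x = -(-30)*(-8) = -5*48 = -240)
p(z) = sqrt(2)*sqrt(z) (p(z) = sqrt(2*z) = sqrt(2)*sqrt(z))
x - p(w(4)) = -240 - sqrt(2)*sqrt(-1/6) = -240 - sqrt(2)*I*sqrt(6)/6 = -240 - I*sqrt(3)/3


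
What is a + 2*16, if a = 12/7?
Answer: 236/7 ≈ 33.714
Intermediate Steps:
a = 12/7 (a = 12*(⅐) = 12/7 ≈ 1.7143)
a + 2*16 = 12/7 + 2*16 = 12/7 + 32 = 236/7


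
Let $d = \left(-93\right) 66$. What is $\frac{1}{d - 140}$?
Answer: $- \frac{1}{6278} \approx -0.00015929$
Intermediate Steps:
$d = -6138$
$\frac{1}{d - 140} = \frac{1}{-6138 - 140} = \frac{1}{-6278} = - \frac{1}{6278}$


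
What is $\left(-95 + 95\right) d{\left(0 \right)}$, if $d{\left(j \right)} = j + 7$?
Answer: $0$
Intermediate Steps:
$d{\left(j \right)} = 7 + j$
$\left(-95 + 95\right) d{\left(0 \right)} = \left(-95 + 95\right) \left(7 + 0\right) = 0 \cdot 7 = 0$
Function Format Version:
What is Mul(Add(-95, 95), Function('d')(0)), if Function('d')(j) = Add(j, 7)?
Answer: 0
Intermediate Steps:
Function('d')(j) = Add(7, j)
Mul(Add(-95, 95), Function('d')(0)) = Mul(Add(-95, 95), Add(7, 0)) = Mul(0, 7) = 0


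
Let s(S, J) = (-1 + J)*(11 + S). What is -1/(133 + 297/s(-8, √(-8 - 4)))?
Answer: -815/106712 - 99*I*√3/106712 ≈ -0.0076374 - 0.0016069*I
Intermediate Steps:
-1/(133 + 297/s(-8, √(-8 - 4))) = -1/(133 + 297/(-11 - 1*(-8) + 11*√(-8 - 4) + √(-8 - 4)*(-8))) = -1/(133 + 297/(-11 + 8 + 11*√(-12) + √(-12)*(-8))) = -1/(133 + 297/(-11 + 8 + 11*(2*I*√3) + (2*I*√3)*(-8))) = -1/(133 + 297/(-11 + 8 + 22*I*√3 - 16*I*√3)) = -1/(133 + 297/(-3 + 6*I*√3))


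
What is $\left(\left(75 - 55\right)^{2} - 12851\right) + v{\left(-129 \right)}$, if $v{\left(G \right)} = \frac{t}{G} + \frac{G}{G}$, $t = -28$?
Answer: $- \frac{1606022}{129} \approx -12450.0$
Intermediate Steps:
$v{\left(G \right)} = 1 - \frac{28}{G}$ ($v{\left(G \right)} = - \frac{28}{G} + \frac{G}{G} = - \frac{28}{G} + 1 = 1 - \frac{28}{G}$)
$\left(\left(75 - 55\right)^{2} - 12851\right) + v{\left(-129 \right)} = \left(\left(75 - 55\right)^{2} - 12851\right) + \frac{-28 - 129}{-129} = \left(20^{2} - 12851\right) - - \frac{157}{129} = \left(400 - 12851\right) + \frac{157}{129} = -12451 + \frac{157}{129} = - \frac{1606022}{129}$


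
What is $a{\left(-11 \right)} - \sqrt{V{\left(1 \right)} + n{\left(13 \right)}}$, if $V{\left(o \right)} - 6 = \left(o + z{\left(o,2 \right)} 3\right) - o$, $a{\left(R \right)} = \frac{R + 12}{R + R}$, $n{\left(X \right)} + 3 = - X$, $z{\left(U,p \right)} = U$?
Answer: $- \frac{1}{22} - i \sqrt{7} \approx -0.045455 - 2.6458 i$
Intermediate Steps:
$n{\left(X \right)} = -3 - X$
$a{\left(R \right)} = \frac{12 + R}{2 R}$
$V{\left(o \right)} = 6 + 3 o$ ($V{\left(o \right)} = 6 + \left(\left(o + o 3\right) - o\right) = 6 + \left(\left(o + 3 o\right) - o\right) = 6 + \left(4 o - o\right) = 6 + 3 o$)
$a{\left(-11 \right)} - \sqrt{V{\left(1 \right)} + n{\left(13 \right)}} = \frac{12 - 11}{2 \left(-11\right)} - \sqrt{\left(6 + 3 \cdot 1\right) - 16} = \frac{1}{2} \left(- \frac{1}{11}\right) 1 - \sqrt{\left(6 + 3\right) - 16} = - \frac{1}{22} - \sqrt{9 - 16} = - \frac{1}{22} - \sqrt{-7} = - \frac{1}{22} - i \sqrt{7}$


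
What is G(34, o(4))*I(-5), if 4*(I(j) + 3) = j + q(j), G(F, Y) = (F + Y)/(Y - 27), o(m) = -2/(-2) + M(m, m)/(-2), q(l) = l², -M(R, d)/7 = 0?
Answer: -35/13 ≈ -2.6923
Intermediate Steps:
M(R, d) = 0 (M(R, d) = -7*0 = 0)
o(m) = 1 (o(m) = -2/(-2) + 0/(-2) = -2*(-½) + 0*(-½) = 1 + 0 = 1)
G(F, Y) = (F + Y)/(-27 + Y)
I(j) = -3 + j/4 + j²/4 (I(j) = -3 + (j + j²)/4 = -3 + (j/4 + j²/4) = -3 + j/4 + j²/4)
G(34, o(4))*I(-5) = ((34 + 1)/(-27 + 1))*(-3 + (¼)*(-5) + (¼)*(-5)²) = (35/(-26))*(-3 - 5/4 + (¼)*25) = (-1/26*35)*(-3 - 5/4 + 25/4) = -35/26*2 = -35/13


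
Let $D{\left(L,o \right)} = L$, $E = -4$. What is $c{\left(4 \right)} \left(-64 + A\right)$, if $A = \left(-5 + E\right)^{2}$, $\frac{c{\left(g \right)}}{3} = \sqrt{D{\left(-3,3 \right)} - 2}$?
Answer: $51 i \sqrt{5} \approx 114.04 i$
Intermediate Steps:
$c{\left(g \right)} = 3 i \sqrt{5}$ ($c{\left(g \right)} = 3 \sqrt{-3 - 2} = 3 \sqrt{-5} = 3 i \sqrt{5}$)
$A = 81$ ($A = \left(-5 - 4\right)^{2} = \left(-9\right)^{2} = 81$)
$c{\left(4 \right)} \left(-64 + A\right) = 3 i \sqrt{5} \left(-64 + 81\right) = 3 i \sqrt{5} \cdot 17 = 51 i \sqrt{5}$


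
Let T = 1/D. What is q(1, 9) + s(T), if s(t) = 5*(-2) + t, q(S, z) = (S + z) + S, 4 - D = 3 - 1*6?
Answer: 8/7 ≈ 1.1429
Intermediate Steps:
D = 7 (D = 4 - (3 - 1*6) = 4 - (3 - 6) = 4 - 1*(-3) = 4 + 3 = 7)
T = 1/7 ≈ 0.14286
q(S, z) = z + 2*S
s(t) = -10 + t
q(1, 9) + s(T) = (9 + 2*1) + (-10 + 1/7) = (9 + 2) - 69/7 = 11 - 69/7 = 8/7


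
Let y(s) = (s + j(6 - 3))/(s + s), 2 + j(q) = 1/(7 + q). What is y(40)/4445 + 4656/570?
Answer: 4345657/532000 ≈ 8.1685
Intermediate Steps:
j(q) = -2 + 1/(7 + q)
y(s) = (-19/10 + s)/(2*s) (y(s) = (s + (-13 - 2*(6 - 3))/(7 + (6 - 3)))/(s + s) = (s + (-13 - 2*3)/(7 + 3))/((2*s)) = (s + (-13 - 6)/10)*(1/(2*s)) = (s + (1/10)*(-19))*(1/(2*s)) = (s - 19/10)*(1/(2*s)) = (-19/10 + s)*(1/(2*s)) = (-19/10 + s)/(2*s))
y(40)/4445 + 4656/570 = ((1/20)*(-19 + 10*40)/40)/4445 + 4656/570 = ((1/20)*(1/40)*(-19 + 400))*(1/4445) + 4656*(1/570) = ((1/20)*(1/40)*381)*(1/4445) + 776/95 = (381/800)*(1/4445) + 776/95 = 3/28000 + 776/95 = 4345657/532000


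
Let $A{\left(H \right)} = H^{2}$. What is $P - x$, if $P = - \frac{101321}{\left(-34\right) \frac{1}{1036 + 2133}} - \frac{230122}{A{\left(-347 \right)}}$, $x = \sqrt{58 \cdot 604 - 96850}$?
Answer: $\frac{38661666331693}{4093906} - i \sqrt{61818} \approx 9.4437 \cdot 10^{6} - 248.63 i$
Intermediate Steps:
$x = i \sqrt{61818}$ ($x = \sqrt{35032 - 96850} = \sqrt{-61818} = i \sqrt{61818} \approx 248.63 i$)
$P = \frac{38661666331693}{4093906}$ ($P = - \frac{101321}{\left(-34\right) \frac{1}{1036 + 2133}} - \frac{230122}{\left(-347\right)^{2}} = - \frac{101321}{\left(-34\right) \frac{1}{3169}} - \frac{230122}{120409} = - \frac{101321}{- \frac{34}{3169}} - \frac{230122}{120409} = \left(-101321\right) \left(- \frac{3169}{34}\right) - \frac{230122}{120409} = \frac{321086249}{34} - \frac{230122}{120409} = \frac{38661666331693}{4093906} \approx 9.4437 \cdot 10^{6}$)
$P - x = \frac{38661666331693}{4093906} - i \sqrt{61818}$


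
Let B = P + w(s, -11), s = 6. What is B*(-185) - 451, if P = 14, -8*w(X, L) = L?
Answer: -26363/8 ≈ -3295.4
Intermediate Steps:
w(X, L) = -L/8
B = 123/8 (B = 14 - 1/8*(-11) = 14 + 11/8 = 123/8 ≈ 15.375)
B*(-185) - 451 = (123/8)*(-185) - 451 = -22755/8 - 451 = -26363/8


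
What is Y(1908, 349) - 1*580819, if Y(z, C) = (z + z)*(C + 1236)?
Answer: 5467541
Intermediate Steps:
Y(z, C) = 2*z*(1236 + C) (Y(z, C) = (2*z)*(1236 + C) = 2*z*(1236 + C))
Y(1908, 349) - 1*580819 = 2*1908*(1236 + 349) - 1*580819 = 2*1908*1585 - 580819 = 6048360 - 580819 = 5467541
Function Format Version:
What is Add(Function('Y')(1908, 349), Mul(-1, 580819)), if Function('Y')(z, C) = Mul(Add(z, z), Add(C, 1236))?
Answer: 5467541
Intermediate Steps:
Function('Y')(z, C) = Mul(2, z, Add(1236, C)) (Function('Y')(z, C) = Mul(Mul(2, z), Add(1236, C)) = Mul(2, z, Add(1236, C)))
Add(Function('Y')(1908, 349), Mul(-1, 580819)) = Add(Mul(2, 1908, Add(1236, 349)), Mul(-1, 580819)) = Add(Mul(2, 1908, 1585), -580819) = Add(6048360, -580819) = 5467541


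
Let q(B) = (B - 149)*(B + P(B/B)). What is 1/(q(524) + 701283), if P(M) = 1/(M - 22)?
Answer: 7/6284356 ≈ 1.1139e-6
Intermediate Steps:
P(M) = 1/(-22 + M)
q(B) = (-149 + B)*(-1/21 + B) (q(B) = (B - 149)*(B + 1/(-22 + B/B)) = (-149 + B)*(B + 1/(-22 + 1)) = (-149 + B)*(B + 1/(-21)) = (-149 + B)*(B - 1/21) = (-149 + B)*(-1/21 + B))
1/(q(524) + 701283) = 1/((149/21 + 524² - 3130/21*524) + 701283) = 1/((149/21 + 274576 - 1640120/21) + 701283) = 1/(1375375/7 + 701283) = 1/(6284356/7) = 7/6284356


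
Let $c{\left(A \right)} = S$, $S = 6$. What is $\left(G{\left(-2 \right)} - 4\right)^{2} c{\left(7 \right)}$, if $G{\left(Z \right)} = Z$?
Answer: $216$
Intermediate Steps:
$c{\left(A \right)} = 6$
$\left(G{\left(-2 \right)} - 4\right)^{2} c{\left(7 \right)} = \left(-2 - 4\right)^{2} \cdot 6 = \left(-6\right)^{2} \cdot 6 = 36 \cdot 6 = 216$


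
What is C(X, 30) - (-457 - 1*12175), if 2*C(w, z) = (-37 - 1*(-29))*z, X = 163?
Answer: 12512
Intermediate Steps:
C(w, z) = -4*z (C(w, z) = ((-37 - 1*(-29))*z)/2 = ((-37 + 29)*z)/2 = (-8*z)/2 = -4*z)
C(X, 30) - (-457 - 1*12175) = -4*30 - (-457 - 1*12175) = -120 - (-457 - 12175) = -120 - 1*(-12632) = -120 + 12632 = 12512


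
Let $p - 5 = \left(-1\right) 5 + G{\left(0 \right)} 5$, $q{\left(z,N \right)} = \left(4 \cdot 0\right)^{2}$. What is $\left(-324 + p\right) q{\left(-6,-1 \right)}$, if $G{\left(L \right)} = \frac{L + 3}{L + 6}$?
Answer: $0$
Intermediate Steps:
$G{\left(L \right)} = \frac{3 + L}{6 + L}$
$q{\left(z,N \right)} = 0$ ($q{\left(z,N \right)} = 0^{2} = 0$)
$p = \frac{5}{2}$ ($p = 5 - \left(5 - \frac{3 + 0}{6 + 0} \cdot 5\right) = 5 - \left(5 - \frac{1}{6} \cdot 3 \cdot 5\right) = 5 + \left(-5 + \frac{1}{2} \cdot 5\right) = 5 + \left(-5 + \frac{5}{2}\right) = 5 - \frac{5}{2} = \frac{5}{2} \approx 2.5$)
$\left(-324 + p\right) q{\left(-6,-1 \right)} = \left(-324 + \frac{5}{2}\right) 0 = \left(- \frac{643}{2}\right) 0 = 0$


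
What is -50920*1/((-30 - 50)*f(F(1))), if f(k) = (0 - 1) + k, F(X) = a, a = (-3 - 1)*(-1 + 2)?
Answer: -1273/10 ≈ -127.30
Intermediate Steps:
a = -4 (a = -4*1 = -4)
F(X) = -4
f(k) = -1 + k
-50920*1/((-30 - 50)*f(F(1))) = -50920*1/((-1 - 4)*(-30 - 50)) = -50920/((-80*(-5))) = -50920/400 = -50920*1/400 = -1273/10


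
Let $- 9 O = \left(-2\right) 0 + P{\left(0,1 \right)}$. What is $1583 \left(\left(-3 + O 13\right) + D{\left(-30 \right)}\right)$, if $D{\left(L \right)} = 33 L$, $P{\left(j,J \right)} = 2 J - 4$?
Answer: $- \frac{14106113}{9} \approx -1.5673 \cdot 10^{6}$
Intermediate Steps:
$P{\left(j,J \right)} = -4 + 2 J$
$O = \frac{2}{9}$ ($O = - \frac{\left(-2\right) 0 + \left(-4 + 2 \cdot 1\right)}{9} = - \frac{0 + \left(-4 + 2\right)}{9} = - \frac{0 - 2}{9} = \left(- \frac{1}{9}\right) \left(-2\right) = \frac{2}{9} \approx 0.22222$)
$1583 \left(\left(-3 + O 13\right) + D{\left(-30 \right)}\right) = 1583 \left(\left(-3 + \frac{2}{9} \cdot 13\right) + 33 \left(-30\right)\right) = 1583 \left(\left(-3 + \frac{26}{9}\right) - 990\right) = 1583 \left(- \frac{1}{9} - 990\right) = 1583 \left(- \frac{8911}{9}\right) = - \frac{14106113}{9}$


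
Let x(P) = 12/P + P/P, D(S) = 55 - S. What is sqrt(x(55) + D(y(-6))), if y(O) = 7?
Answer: sqrt(148885)/55 ≈ 7.0156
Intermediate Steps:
x(P) = 1 + 12/P (x(P) = 12/P + 1 = 1 + 12/P)
sqrt(x(55) + D(y(-6))) = sqrt((12 + 55)/55 + (55 - 1*7)) = sqrt((1/55)*67 + (55 - 7)) = sqrt(67/55 + 48) = sqrt(2707/55) = sqrt(148885)/55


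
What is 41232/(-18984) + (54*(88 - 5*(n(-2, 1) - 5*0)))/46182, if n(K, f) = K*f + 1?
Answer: -12561379/6088327 ≈ -2.0632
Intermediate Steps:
n(K, f) = 1 + K*f
41232/(-18984) + (54*(88 - 5*(n(-2, 1) - 5*0)))/46182 = 41232/(-18984) + (54*(88 - 5*((1 - 2*1) - 5*0)))/46182 = 41232*(-1/18984) + (54*(88 - 5*((1 - 2) + 0)))*(1/46182) = -1718/791 + (54*(88 - 5*(-1 + 0)))*(1/46182) = -1718/791 + (54*(88 - 5*(-1)))*(1/46182) = -1718/791 + (54*(88 + 5))*(1/46182) = -1718/791 + (54*93)*(1/46182) = -1718/791 + 5022*(1/46182) = -1718/791 + 837/7697 = -12561379/6088327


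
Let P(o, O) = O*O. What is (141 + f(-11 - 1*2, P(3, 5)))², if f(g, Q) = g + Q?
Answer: 23409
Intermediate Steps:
P(o, O) = O²
f(g, Q) = Q + g
(141 + f(-11 - 1*2, P(3, 5)))² = (141 + (5² + (-11 - 1*2)))² = (141 + (25 + (-11 - 2)))² = (141 + (25 - 13))² = (141 + 12)² = 153² = 23409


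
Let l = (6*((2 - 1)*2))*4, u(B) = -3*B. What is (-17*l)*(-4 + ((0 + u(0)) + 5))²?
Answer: -816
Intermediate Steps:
l = 48 (l = (6*(1*2))*4 = (6*2)*4 = 12*4 = 48)
(-17*l)*(-4 + ((0 + u(0)) + 5))² = (-17*48)*(-4 + ((0 - 3*0) + 5))² = -816*(-4 + ((0 + 0) + 5))² = -816*(-4 + (0 + 5))² = -816*(-4 + 5)² = -816*1² = -816*1 = -816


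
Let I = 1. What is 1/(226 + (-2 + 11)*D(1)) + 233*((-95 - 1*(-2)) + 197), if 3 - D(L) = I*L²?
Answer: 5912609/244 ≈ 24232.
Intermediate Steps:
D(L) = 3 - L²
1/(226 + (-2 + 11)*D(1)) + 233*((-95 - 1*(-2)) + 197) = 1/(226 + (-2 + 11)*(3 - 1*1²)) + 233*((-95 - 1*(-2)) + 197) = 1/(226 + 9*(3 - 1*1)) + 233*((-95 + 2) + 197) = 1/(226 + 9*(3 - 1)) + 233*(-93 + 197) = 1/(226 + 9*2) + 233*104 = 1/(226 + 18) + 24232 = 1/244 + 24232 = 5912609/244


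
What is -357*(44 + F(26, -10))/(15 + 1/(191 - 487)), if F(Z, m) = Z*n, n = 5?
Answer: -18386928/4439 ≈ -4142.1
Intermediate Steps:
F(Z, m) = 5*Z (F(Z, m) = Z*5 = 5*Z)
-357*(44 + F(26, -10))/(15 + 1/(191 - 487)) = -357*(44 + 5*26)/(15 + 1/(191 - 487)) = -357*(44 + 130)/(15 + 1/(-296)) = -62118/(15 - 1/296) = -62118/4439/296 = -62118*296/4439 = -357*51504/4439 = -18386928/4439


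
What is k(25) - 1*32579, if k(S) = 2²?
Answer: -32575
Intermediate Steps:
k(S) = 4
k(25) - 1*32579 = 4 - 1*32579 = 4 - 32579 = -32575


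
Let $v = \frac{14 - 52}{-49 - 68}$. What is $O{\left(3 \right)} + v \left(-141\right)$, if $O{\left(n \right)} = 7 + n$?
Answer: $- \frac{1396}{39} \approx -35.795$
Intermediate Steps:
$v = \frac{38}{117}$ ($v = - \frac{38}{-117} = \left(-38\right) \left(- \frac{1}{117}\right) = \frac{38}{117} \approx 0.32479$)
$O{\left(3 \right)} + v \left(-141\right) = \left(7 + 3\right) + \frac{38}{117} \left(-141\right) = 10 - \frac{1786}{39} = - \frac{1396}{39}$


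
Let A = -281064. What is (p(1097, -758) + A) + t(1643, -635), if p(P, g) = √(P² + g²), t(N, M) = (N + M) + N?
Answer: -278413 + √1777973 ≈ -2.7708e+5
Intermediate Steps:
t(N, M) = M + 2*N (t(N, M) = (M + N) + N = M + 2*N)
(p(1097, -758) + A) + t(1643, -635) = (√(1097² + (-758)²) - 281064) + (-635 + 2*1643) = (√(1203409 + 574564) - 281064) + (-635 + 3286) = (√1777973 - 281064) + 2651 = (-281064 + √1777973) + 2651 = -278413 + √1777973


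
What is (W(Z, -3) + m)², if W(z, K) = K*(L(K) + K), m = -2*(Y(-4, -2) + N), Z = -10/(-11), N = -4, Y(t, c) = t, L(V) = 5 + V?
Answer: 361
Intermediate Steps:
Z = 10/11 (Z = -10*(-1/11) = 10/11 ≈ 0.90909)
m = 16 (m = -2*(-4 - 4) = -2*(-8) = 16)
W(z, K) = K*(5 + 2*K) (W(z, K) = K*((5 + K) + K) = K*(5 + 2*K))
(W(Z, -3) + m)² = (-3*(5 + 2*(-3)) + 16)² = (-3*(5 - 6) + 16)² = (-3*(-1) + 16)² = (3 + 16)² = 19² = 361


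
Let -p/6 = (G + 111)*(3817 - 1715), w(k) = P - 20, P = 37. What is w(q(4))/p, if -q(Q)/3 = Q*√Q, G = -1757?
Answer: 17/20759352 ≈ 8.1891e-7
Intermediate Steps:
q(Q) = -3*Q^(3/2) (q(Q) = -3*Q*√Q = -3*Q^(3/2))
w(k) = 17 (w(k) = 37 - 20 = 17)
p = 20759352 (p = -6*(-1757 + 111)*(3817 - 1715) = -(-9876)*2102 = -6*(-3459892) = 20759352)
w(q(4))/p = 17/20759352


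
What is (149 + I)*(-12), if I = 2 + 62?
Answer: -2556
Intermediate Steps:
I = 64
(149 + I)*(-12) = (149 + 64)*(-12) = 213*(-12) = -2556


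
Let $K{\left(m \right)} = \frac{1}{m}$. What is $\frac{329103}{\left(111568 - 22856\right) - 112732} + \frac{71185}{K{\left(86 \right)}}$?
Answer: $\frac{147047949097}{24020} \approx 6.1219 \cdot 10^{6}$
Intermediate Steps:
$\frac{329103}{\left(111568 - 22856\right) - 112732} + \frac{71185}{K{\left(86 \right)}} = \frac{329103}{\left(111568 - 22856\right) - 112732} + \frac{71185}{\frac{1}{86}} = \frac{329103}{88712 - 112732} + 71185 \frac{1}{\frac{1}{86}} = \frac{329103}{-24020} + 71185 \cdot 86 = 329103 \left(- \frac{1}{24020}\right) + 6121910 = - \frac{329103}{24020} + 6121910 = \frac{147047949097}{24020}$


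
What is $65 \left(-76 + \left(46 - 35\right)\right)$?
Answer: $-4225$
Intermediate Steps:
$65 \left(-76 + \left(46 - 35\right)\right) = 65 \left(-76 + 11\right) = 65 \left(-65\right) = -4225$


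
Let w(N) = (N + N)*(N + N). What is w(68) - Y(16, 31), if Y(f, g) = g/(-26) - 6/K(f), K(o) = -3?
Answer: 480875/26 ≈ 18495.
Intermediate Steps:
w(N) = 4*N**2 (w(N) = (2*N)*(2*N) = 4*N**2)
Y(f, g) = 2 - g/26 (Y(f, g) = g/(-26) - 6/(-3) = g*(-1/26) - 6*(-1/3) = -g/26 + 2 = 2 - g/26)
w(68) - Y(16, 31) = 4*68**2 - (2 - 1/26*31) = 4*4624 - (2 - 31/26) = 18496 - 1*21/26 = 18496 - 21/26 = 480875/26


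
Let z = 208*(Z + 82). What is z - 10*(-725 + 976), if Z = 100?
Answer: 35346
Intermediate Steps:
z = 37856 (z = 208*(100 + 82) = 208*182 = 37856)
z - 10*(-725 + 976) = 37856 - 10*(-725 + 976) = 37856 - 10*251 = 37856 - 1*2510 = 37856 - 2510 = 35346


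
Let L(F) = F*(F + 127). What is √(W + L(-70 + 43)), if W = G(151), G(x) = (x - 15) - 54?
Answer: I*√2618 ≈ 51.166*I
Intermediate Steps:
G(x) = -69 + x (G(x) = (-15 + x) - 54 = -69 + x)
W = 82 (W = -69 + 151 = 82)
L(F) = F*(127 + F)
√(W + L(-70 + 43)) = √(82 + (-70 + 43)*(127 + (-70 + 43))) = √(82 - 27*(127 - 27)) = √(82 - 27*100) = √(82 - 2700) = √(-2618) = I*√2618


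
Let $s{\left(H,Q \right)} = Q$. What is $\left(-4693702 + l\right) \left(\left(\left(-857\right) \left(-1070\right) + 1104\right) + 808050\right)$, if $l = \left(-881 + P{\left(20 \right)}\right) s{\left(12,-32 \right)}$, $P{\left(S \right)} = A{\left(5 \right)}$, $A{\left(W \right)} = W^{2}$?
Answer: $-8054723008640$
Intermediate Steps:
$P{\left(S \right)} = 25$ ($P{\left(S \right)} = 5^{2} = 25$)
$l = 27392$ ($l = \left(-881 + 25\right) \left(-32\right) = \left(-856\right) \left(-32\right) = 27392$)
$\left(-4693702 + l\right) \left(\left(\left(-857\right) \left(-1070\right) + 1104\right) + 808050\right) = \left(-4693702 + 27392\right) \left(\left(\left(-857\right) \left(-1070\right) + 1104\right) + 808050\right) = - 4666310 \left(\left(916990 + 1104\right) + 808050\right) = - 4666310 \left(918094 + 808050\right) = \left(-4666310\right) 1726144 = -8054723008640$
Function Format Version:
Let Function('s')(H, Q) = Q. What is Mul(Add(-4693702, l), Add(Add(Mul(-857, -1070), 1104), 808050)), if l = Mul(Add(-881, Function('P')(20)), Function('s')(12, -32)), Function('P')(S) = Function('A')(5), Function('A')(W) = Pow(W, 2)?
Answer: -8054723008640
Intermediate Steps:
Function('P')(S) = 25 (Function('P')(S) = Pow(5, 2) = 25)
l = 27392 (l = Mul(Add(-881, 25), -32) = Mul(-856, -32) = 27392)
Mul(Add(-4693702, l), Add(Add(Mul(-857, -1070), 1104), 808050)) = Mul(Add(-4693702, 27392), Add(Add(Mul(-857, -1070), 1104), 808050)) = Mul(-4666310, Add(Add(916990, 1104), 808050)) = Mul(-4666310, Add(918094, 808050)) = Mul(-4666310, 1726144) = -8054723008640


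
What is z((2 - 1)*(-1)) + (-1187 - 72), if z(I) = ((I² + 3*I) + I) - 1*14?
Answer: -1276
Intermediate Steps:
z(I) = -14 + I² + 4*I (z(I) = (I² + 4*I) - 14 = -14 + I² + 4*I)
z((2 - 1)*(-1)) + (-1187 - 72) = (-14 + ((2 - 1)*(-1))² + 4*((2 - 1)*(-1))) + (-1187 - 72) = (-14 + (1*(-1))² + 4*(1*(-1))) - 1259 = (-14 + (-1)² + 4*(-1)) - 1259 = (-14 + 1 - 4) - 1259 = -17 - 1259 = -1276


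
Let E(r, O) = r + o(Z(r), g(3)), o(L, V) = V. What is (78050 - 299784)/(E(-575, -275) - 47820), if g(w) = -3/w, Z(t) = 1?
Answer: 110867/24198 ≈ 4.5817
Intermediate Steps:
E(r, O) = -1 + r (E(r, O) = r - 3/3 = r - 3*⅓ = r - 1 = -1 + r)
(78050 - 299784)/(E(-575, -275) - 47820) = (78050 - 299784)/((-1 - 575) - 47820) = -221734/(-576 - 47820) = -221734/(-48396) = -221734*(-1/48396) = 110867/24198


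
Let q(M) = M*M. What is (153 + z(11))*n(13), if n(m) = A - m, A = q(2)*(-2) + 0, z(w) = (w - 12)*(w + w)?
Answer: -2751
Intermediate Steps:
q(M) = M**2
z(w) = 2*w*(-12 + w) (z(w) = (-12 + w)*(2*w) = 2*w*(-12 + w))
A = -8 (A = 2**2*(-2) + 0 = 4*(-2) + 0 = -8 + 0 = -8)
n(m) = -8 - m
(153 + z(11))*n(13) = (153 + 2*11*(-12 + 11))*(-8 - 1*13) = (153 + 2*11*(-1))*(-8 - 13) = (153 - 22)*(-21) = 131*(-21) = -2751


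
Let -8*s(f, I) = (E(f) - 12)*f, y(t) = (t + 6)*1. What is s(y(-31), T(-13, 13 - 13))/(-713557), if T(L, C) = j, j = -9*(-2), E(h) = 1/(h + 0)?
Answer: 301/5708456 ≈ 5.2729e-5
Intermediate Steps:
y(t) = 6 + t (y(t) = (6 + t)*1 = 6 + t)
E(h) = 1/h
j = 18
T(L, C) = 18
s(f, I) = -f*(-12 + 1/f)/8 (s(f, I) = -(1/f - 12)*f/8 = -(-12 + 1/f)*f/8 = -f*(-12 + 1/f)/8)
s(y(-31), T(-13, 13 - 13))/(-713557) = (-⅛ + 3*(6 - 31)/2)/(-713557) = (-⅛ + (3/2)*(-25))*(-1/713557) = (-⅛ - 75/2)*(-1/713557) = -301/8*(-1/713557) = 301/5708456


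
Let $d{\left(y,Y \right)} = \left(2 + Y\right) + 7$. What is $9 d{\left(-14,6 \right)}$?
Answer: $135$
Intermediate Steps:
$d{\left(y,Y \right)} = 9 + Y$
$9 d{\left(-14,6 \right)} = 9 \left(9 + 6\right) = 9 \cdot 15 = 135$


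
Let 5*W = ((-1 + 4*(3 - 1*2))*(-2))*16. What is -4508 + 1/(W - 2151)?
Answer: -48916313/10851 ≈ -4508.0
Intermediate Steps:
W = -96/5 (W = (((-1 + 4*(3 - 1*2))*(-2))*16)/5 = (((-1 + 4*(3 - 2))*(-2))*16)/5 = (((-1 + 4*1)*(-2))*16)/5 = (((-1 + 4)*(-2))*16)/5 = ((3*(-2))*16)/5 = (-6*16)/5 = (⅕)*(-96) = -96/5 ≈ -19.200)
-4508 + 1/(W - 2151) = -4508 + 1/(-96/5 - 2151) = -4508 + 1/(-10851/5) = -4508 - 5/10851 = -48916313/10851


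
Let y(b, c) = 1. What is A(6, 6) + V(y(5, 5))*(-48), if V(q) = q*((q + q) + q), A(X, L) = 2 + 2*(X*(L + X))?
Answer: 2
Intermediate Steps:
A(X, L) = 2 + 2*X*(L + X)
V(q) = 3*q² (V(q) = q*(2*q + q) = q*(3*q) = 3*q²)
A(6, 6) + V(y(5, 5))*(-48) = (2 + 2*6² + 2*6*6) + (3*1²)*(-48) = (2 + 2*36 + 72) + (3*1)*(-48) = (2 + 72 + 72) + 3*(-48) = 146 - 144 = 2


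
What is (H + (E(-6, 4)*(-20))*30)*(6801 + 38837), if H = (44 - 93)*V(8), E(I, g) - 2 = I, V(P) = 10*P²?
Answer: -1321676480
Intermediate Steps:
E(I, g) = 2 + I
H = -31360 (H = (44 - 93)*(10*8²) = -490*64 = -49*640 = -31360)
(H + (E(-6, 4)*(-20))*30)*(6801 + 38837) = (-31360 + ((2 - 6)*(-20))*30)*(6801 + 38837) = (-31360 - 4*(-20)*30)*45638 = (-31360 + 80*30)*45638 = (-31360 + 2400)*45638 = -28960*45638 = -1321676480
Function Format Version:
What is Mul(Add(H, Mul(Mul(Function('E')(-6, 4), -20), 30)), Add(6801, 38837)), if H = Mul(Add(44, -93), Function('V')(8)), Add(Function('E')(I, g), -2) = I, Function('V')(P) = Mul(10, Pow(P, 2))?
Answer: -1321676480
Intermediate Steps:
Function('E')(I, g) = Add(2, I)
H = -31360 (H = Mul(Add(44, -93), Mul(10, Pow(8, 2))) = Mul(-49, Mul(10, 64)) = Mul(-49, 640) = -31360)
Mul(Add(H, Mul(Mul(Function('E')(-6, 4), -20), 30)), Add(6801, 38837)) = Mul(Add(-31360, Mul(Mul(Add(2, -6), -20), 30)), Add(6801, 38837)) = Mul(Add(-31360, Mul(Mul(-4, -20), 30)), 45638) = Mul(Add(-31360, Mul(80, 30)), 45638) = Mul(Add(-31360, 2400), 45638) = Mul(-28960, 45638) = -1321676480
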